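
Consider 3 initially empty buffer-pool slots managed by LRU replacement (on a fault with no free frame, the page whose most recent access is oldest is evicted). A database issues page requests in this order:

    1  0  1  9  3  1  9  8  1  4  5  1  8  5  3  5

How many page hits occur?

1 -> miss, frames {1}
0 -> miss, frames {1,0}
1 -> hit
9 -> miss, frames {0,1,9}
3 -> miss, evict 0, frames {1,9,3}
1 -> hit
9 -> hit
8 -> miss, evict 3, frames {1,9,8}
1 -> hit
4 -> miss, evict 9, frames {8,1,4}
5 -> miss, evict 8, frames {1,4,5}
1 -> hit
8 -> miss, evict 4, frames {5,1,8}
5 -> hit
3 -> miss, evict 1, frames {8,5,3}
5 -> hit
Hits: 7.

7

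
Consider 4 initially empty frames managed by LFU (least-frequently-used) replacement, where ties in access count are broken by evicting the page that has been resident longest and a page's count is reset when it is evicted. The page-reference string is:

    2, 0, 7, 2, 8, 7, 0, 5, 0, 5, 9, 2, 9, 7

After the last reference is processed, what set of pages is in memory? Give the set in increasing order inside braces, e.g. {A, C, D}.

2 → fault, frames (2)
0 → fault, frames (2 0)
7 → fault, frames (2 0 7)
2 → hit
8 → fault, frames (2 0 7 8)
7 → hit
0 → hit
5 → fault, evict 8, frames (2 0 7 5)
0 → hit
5 → hit
9 → fault, evict 2, frames (0 7 5 9)
2 → fault, evict 9, frames (0 7 5 2)
9 → fault, evict 2, frames (0 7 5 9)
7 → hit

{0, 5, 7, 9}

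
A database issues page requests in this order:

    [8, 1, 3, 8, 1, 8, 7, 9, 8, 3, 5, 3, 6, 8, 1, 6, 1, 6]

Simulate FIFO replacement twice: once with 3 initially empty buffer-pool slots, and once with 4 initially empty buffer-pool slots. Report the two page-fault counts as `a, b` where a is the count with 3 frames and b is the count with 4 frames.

11, 10

3 frames: F F F . . . F F F F F . F F F . . . → 11 faults.
4 frames: F F F . . . F F F . F F F . F . . . → 10 faults.
10 < 11: adding a frame reduced faults, as is typical.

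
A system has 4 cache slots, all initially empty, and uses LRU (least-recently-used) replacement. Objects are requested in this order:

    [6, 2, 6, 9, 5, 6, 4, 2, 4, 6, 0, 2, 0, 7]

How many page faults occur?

8

6 → miss, frames {6}
2 → miss, frames {6,2}
6 → hit
9 → miss, frames {2,6,9}
5 → miss, frames {2,6,9,5}
6 → hit
4 → miss, evict 2, frames {9,5,6,4}
2 → miss, evict 9, frames {5,6,4,2}
4 → hit
6 → hit
0 → miss, evict 5, frames {2,4,6,0}
2 → hit
0 → hit
7 → miss, evict 4, frames {6,2,0,7}
Page faults: 8.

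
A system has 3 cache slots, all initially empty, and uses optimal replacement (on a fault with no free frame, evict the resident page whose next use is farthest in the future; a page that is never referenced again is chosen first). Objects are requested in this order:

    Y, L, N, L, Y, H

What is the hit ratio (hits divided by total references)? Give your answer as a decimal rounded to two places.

Y: fault, frames {Y}
L: fault, frames {Y,L}
N: fault, frames {Y,L,N}
L: hit
Y: hit
H: fault, evict N, frames {Y,L,H}
Hits: 2 of 6 references → 2/6 = 0.3333.

0.33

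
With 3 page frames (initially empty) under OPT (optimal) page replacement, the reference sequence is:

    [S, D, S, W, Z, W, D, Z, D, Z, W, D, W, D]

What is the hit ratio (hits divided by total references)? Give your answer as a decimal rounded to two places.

S -> fault, frames [S]
D -> fault, frames [S, D]
S -> hit
W -> fault, frames [S, D, W]
Z -> fault, evict S, frames [D, W, Z]
W -> hit
D -> hit
Z -> hit
D -> hit
Z -> hit
W -> hit
D -> hit
W -> hit
D -> hit
Hits: 10 of 14 references → 10/14 = 0.7143.

0.71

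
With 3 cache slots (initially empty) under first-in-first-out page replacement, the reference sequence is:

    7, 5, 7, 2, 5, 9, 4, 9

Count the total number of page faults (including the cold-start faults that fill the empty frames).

5

7: miss, frames (7)
5: miss, frames (7 5)
7: hit
2: miss, frames (7 5 2)
5: hit
9: miss, evict 7, frames (5 2 9)
4: miss, evict 5, frames (2 9 4)
9: hit
Page faults: 5.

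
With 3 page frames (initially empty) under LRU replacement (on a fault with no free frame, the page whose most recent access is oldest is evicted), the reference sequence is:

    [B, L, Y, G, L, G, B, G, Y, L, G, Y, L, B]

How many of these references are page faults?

B -> fault, frames [B]
L -> fault, frames [B, L]
Y -> fault, frames [B, L, Y]
G -> fault, evict B, frames [L, Y, G]
L -> hit
G -> hit
B -> fault, evict Y, frames [L, G, B]
G -> hit
Y -> fault, evict L, frames [B, G, Y]
L -> fault, evict B, frames [G, Y, L]
G -> hit
Y -> hit
L -> hit
B -> fault, evict G, frames [Y, L, B]
Page faults: 8.

8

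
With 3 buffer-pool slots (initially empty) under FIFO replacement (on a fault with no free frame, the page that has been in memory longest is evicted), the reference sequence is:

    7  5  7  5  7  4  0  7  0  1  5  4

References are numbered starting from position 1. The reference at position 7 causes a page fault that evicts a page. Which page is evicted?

7

pos 1: 7: miss, frames [7]
pos 2: 5: miss, frames [7, 5]
pos 3: 7: hit
pos 4: 5: hit
pos 5: 7: hit
pos 6: 4: miss, frames [7, 5, 4]
pos 7: 0: miss, evict 7, frames [5, 4, 0]
At position 7, page 7 is evicted.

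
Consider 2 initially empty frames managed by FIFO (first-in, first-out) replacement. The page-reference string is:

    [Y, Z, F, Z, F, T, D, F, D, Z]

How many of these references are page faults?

7

Y → fault, frames {Y}
Z → fault, frames {Y,Z}
F → fault, evict Y, frames {Z,F}
Z → hit
F → hit
T → fault, evict Z, frames {F,T}
D → fault, evict F, frames {T,D}
F → fault, evict T, frames {D,F}
D → hit
Z → fault, evict D, frames {F,Z}
Page faults: 7.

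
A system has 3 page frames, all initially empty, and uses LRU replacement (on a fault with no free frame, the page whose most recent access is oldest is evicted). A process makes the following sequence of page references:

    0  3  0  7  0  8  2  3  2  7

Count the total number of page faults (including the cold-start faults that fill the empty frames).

7

0: fault, frames [0]
3: fault, frames [0, 3]
0: hit
7: fault, frames [3, 0, 7]
0: hit
8: fault, evict 3, frames [7, 0, 8]
2: fault, evict 7, frames [0, 8, 2]
3: fault, evict 0, frames [8, 2, 3]
2: hit
7: fault, evict 8, frames [3, 2, 7]
Page faults: 7.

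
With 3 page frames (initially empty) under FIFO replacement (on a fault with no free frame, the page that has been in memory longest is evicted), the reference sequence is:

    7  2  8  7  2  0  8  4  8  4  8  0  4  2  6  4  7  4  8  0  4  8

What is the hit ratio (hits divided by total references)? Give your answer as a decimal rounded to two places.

0.50

7 → miss, frames (7)
2 → miss, frames (7 2)
8 → miss, frames (7 2 8)
7 → hit
2 → hit
0 → miss, evict 7, frames (2 8 0)
8 → hit
4 → miss, evict 2, frames (8 0 4)
8 → hit
4 → hit
8 → hit
0 → hit
4 → hit
2 → miss, evict 8, frames (0 4 2)
6 → miss, evict 0, frames (4 2 6)
4 → hit
7 → miss, evict 4, frames (2 6 7)
4 → miss, evict 2, frames (6 7 4)
8 → miss, evict 6, frames (7 4 8)
0 → miss, evict 7, frames (4 8 0)
4 → hit
8 → hit
Hits: 11 of 22 references → 11/22 = 0.5000.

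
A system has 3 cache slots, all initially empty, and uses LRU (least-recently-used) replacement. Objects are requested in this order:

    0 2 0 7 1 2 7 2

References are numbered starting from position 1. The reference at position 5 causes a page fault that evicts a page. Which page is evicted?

pos 1: 0: fault, frames {0}
pos 2: 2: fault, frames {0,2}
pos 3: 0: hit
pos 4: 7: fault, frames {2,0,7}
pos 5: 1: fault, evict 2, frames {0,7,1}
At position 5, page 2 is evicted.

2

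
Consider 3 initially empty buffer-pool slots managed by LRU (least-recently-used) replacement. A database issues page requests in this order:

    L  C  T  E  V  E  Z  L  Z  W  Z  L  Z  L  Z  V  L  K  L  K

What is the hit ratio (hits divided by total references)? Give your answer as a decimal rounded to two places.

L -> fault, frames (L)
C -> fault, frames (L C)
T -> fault, frames (L C T)
E -> fault, evict L, frames (C T E)
V -> fault, evict C, frames (T E V)
E -> hit
Z -> fault, evict T, frames (V E Z)
L -> fault, evict V, frames (E Z L)
Z -> hit
W -> fault, evict E, frames (L Z W)
Z -> hit
L -> hit
Z -> hit
L -> hit
Z -> hit
V -> fault, evict W, frames (L Z V)
L -> hit
K -> fault, evict Z, frames (V L K)
L -> hit
K -> hit
Hits: 10 of 20 references → 10/20 = 0.5000.

0.50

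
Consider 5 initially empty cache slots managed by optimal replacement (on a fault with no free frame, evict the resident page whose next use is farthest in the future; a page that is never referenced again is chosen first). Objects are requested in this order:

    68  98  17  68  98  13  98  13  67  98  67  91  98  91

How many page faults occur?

6

68: fault, frames [68]
98: fault, frames [68, 98]
17: fault, frames [68, 98, 17]
68: hit
98: hit
13: fault, frames [68, 98, 17, 13]
98: hit
13: hit
67: fault, frames [68, 98, 17, 13, 67]
98: hit
67: hit
91: fault, evict 67, frames [68, 98, 17, 13, 91]
98: hit
91: hit
Page faults: 6.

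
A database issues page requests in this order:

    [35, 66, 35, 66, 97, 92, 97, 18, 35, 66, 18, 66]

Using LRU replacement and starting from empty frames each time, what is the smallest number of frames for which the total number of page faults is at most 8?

f=1: 12 faults
f=2: 8 faults
f=3: 7 faults
f=4: 7 faults
f=5: 5 faults
Smallest f with faults ≤ 8 is 2.

2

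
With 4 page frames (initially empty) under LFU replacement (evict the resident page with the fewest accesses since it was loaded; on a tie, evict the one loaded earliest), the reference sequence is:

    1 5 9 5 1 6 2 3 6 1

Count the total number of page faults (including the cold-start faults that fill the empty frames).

1 -> miss, frames {1}
5 -> miss, frames {1,5}
9 -> miss, frames {1,5,9}
5 -> hit
1 -> hit
6 -> miss, frames {1,5,9,6}
2 -> miss, evict 9, frames {1,5,6,2}
3 -> miss, evict 6, frames {1,5,2,3}
6 -> miss, evict 2, frames {1,5,3,6}
1 -> hit
Page faults: 7.

7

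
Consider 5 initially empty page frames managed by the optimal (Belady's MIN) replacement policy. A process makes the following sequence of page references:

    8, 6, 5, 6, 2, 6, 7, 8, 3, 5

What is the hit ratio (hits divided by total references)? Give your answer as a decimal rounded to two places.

8: fault, frames (8)
6: fault, frames (8 6)
5: fault, frames (8 6 5)
6: hit
2: fault, frames (8 6 5 2)
6: hit
7: fault, frames (8 6 5 2 7)
8: hit
3: fault, evict 7, frames (8 6 5 2 3)
5: hit
Hits: 4 of 10 references → 4/10 = 0.4000.

0.40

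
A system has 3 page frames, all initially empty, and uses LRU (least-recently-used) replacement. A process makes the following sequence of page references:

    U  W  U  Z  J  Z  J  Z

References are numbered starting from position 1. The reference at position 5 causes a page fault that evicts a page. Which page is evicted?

W

pos 1: U -> miss, frames (U)
pos 2: W -> miss, frames (U W)
pos 3: U -> hit
pos 4: Z -> miss, frames (W U Z)
pos 5: J -> miss, evict W, frames (U Z J)
At position 5, page W is evicted.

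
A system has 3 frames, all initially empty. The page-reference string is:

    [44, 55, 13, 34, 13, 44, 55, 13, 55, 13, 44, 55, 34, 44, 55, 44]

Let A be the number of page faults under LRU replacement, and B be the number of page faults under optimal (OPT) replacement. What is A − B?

1

Under LRU: F F F F . F F . . . . . F . . . → 7 faults.
Under OPT: F F F F . . F . . . . . F . . . → 6 faults.
A − B = 7 − 6 = 1.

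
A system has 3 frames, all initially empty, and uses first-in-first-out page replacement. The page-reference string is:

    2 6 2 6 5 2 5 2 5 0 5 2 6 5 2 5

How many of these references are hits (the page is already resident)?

9

2 → fault, frames {2}
6 → fault, frames {2,6}
2 → hit
6 → hit
5 → fault, frames {2,6,5}
2 → hit
5 → hit
2 → hit
5 → hit
0 → fault, evict 2, frames {6,5,0}
5 → hit
2 → fault, evict 6, frames {5,0,2}
6 → fault, evict 5, frames {0,2,6}
5 → fault, evict 0, frames {2,6,5}
2 → hit
5 → hit
Hits: 9.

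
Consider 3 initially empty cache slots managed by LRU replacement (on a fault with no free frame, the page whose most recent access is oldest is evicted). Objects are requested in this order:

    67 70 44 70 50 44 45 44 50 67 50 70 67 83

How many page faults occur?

8

67: fault, frames (67)
70: fault, frames (67 70)
44: fault, frames (67 70 44)
70: hit
50: fault, evict 67, frames (44 70 50)
44: hit
45: fault, evict 70, frames (50 44 45)
44: hit
50: hit
67: fault, evict 45, frames (44 50 67)
50: hit
70: fault, evict 44, frames (67 50 70)
67: hit
83: fault, evict 50, frames (70 67 83)
Page faults: 8.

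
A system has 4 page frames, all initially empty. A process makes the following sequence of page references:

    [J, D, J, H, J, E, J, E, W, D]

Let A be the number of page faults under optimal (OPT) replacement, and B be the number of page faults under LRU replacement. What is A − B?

Under OPT: F F . F . F . . F . → 5 faults.
Under LRU: F F . F . F . . F F → 6 faults.
A − B = 5 − 6 = -1.

-1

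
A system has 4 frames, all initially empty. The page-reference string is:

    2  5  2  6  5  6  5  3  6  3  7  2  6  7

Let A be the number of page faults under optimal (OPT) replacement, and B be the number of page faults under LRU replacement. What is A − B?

Under OPT: F F . F . . . F . . F . . . → 5 faults.
Under LRU: F F . F . . . F . . F F . . → 6 faults.
A − B = 5 − 6 = -1.

-1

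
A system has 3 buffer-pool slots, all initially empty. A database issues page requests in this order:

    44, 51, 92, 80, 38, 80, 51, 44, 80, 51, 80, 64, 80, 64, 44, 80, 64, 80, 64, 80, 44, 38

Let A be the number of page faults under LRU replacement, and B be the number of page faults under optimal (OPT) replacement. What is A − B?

Under LRU: F F F F F . F F . . . F . . F . . . . . . F → 10 faults.
Under OPT: F F F F F . . F . . . F . . . . . . . . . F → 8 faults.
A − B = 10 − 8 = 2.

2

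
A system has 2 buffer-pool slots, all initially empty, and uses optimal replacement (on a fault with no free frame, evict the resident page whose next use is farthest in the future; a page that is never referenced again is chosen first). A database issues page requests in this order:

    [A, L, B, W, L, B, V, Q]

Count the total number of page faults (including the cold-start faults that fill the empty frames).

7

A: fault, frames [A]
L: fault, frames [A, L]
B: fault, evict A, frames [L, B]
W: fault, evict B, frames [L, W]
L: hit
B: fault, evict W, frames [L, B]
V: fault, evict B, frames [L, V]
Q: fault, evict V, frames [L, Q]
Page faults: 7.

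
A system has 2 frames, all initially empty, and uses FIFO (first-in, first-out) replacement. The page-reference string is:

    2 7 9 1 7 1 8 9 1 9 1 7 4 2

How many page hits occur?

2 → miss, frames [2]
7 → miss, frames [2, 7]
9 → miss, evict 2, frames [7, 9]
1 → miss, evict 7, frames [9, 1]
7 → miss, evict 9, frames [1, 7]
1 → hit
8 → miss, evict 1, frames [7, 8]
9 → miss, evict 7, frames [8, 9]
1 → miss, evict 8, frames [9, 1]
9 → hit
1 → hit
7 → miss, evict 9, frames [1, 7]
4 → miss, evict 1, frames [7, 4]
2 → miss, evict 7, frames [4, 2]
Hits: 3.

3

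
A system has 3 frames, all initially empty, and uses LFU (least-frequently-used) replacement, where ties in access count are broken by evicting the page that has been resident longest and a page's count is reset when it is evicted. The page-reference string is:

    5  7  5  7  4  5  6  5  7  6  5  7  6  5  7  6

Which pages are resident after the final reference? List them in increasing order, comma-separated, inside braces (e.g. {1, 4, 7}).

5 → fault, frames [5]
7 → fault, frames [5, 7]
5 → hit
7 → hit
4 → fault, frames [5, 7, 4]
5 → hit
6 → fault, evict 4, frames [5, 7, 6]
5 → hit
7 → hit
6 → hit
5 → hit
7 → hit
6 → hit
5 → hit
7 → hit
6 → hit

{5, 6, 7}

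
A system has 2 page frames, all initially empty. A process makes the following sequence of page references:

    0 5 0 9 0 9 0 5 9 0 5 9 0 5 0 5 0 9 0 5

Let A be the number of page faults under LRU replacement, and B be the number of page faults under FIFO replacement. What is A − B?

-2

Under LRU: F F . F . . . F F F F F F F . . . F . F → 12 faults.
Under FIFO: F F . F F . . F F F F F F F . . . F F F → 14 faults.
A − B = 12 − 14 = -2.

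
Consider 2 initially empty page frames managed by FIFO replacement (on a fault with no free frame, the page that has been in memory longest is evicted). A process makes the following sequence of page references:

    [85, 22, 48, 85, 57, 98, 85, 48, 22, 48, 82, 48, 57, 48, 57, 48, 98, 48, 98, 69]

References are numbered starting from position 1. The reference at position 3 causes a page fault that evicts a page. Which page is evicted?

pos 1: 85: miss, frames (85)
pos 2: 22: miss, frames (85 22)
pos 3: 48: miss, evict 85, frames (22 48)
At position 3, page 85 is evicted.

85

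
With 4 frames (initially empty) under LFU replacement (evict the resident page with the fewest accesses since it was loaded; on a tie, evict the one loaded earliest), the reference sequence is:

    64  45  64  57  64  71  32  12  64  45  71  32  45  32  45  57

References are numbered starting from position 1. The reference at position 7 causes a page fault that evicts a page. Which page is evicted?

45

pos 1: 64 -> miss, frames {64}
pos 2: 45 -> miss, frames {64,45}
pos 3: 64 -> hit
pos 4: 57 -> miss, frames {64,45,57}
pos 5: 64 -> hit
pos 6: 71 -> miss, frames {64,45,57,71}
pos 7: 32 -> miss, evict 45, frames {64,57,71,32}
At position 7, page 45 is evicted.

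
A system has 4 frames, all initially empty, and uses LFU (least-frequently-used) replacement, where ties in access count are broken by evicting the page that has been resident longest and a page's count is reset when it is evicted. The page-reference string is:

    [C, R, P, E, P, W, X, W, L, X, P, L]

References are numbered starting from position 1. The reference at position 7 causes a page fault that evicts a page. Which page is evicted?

R

pos 1: C: fault, frames {C}
pos 2: R: fault, frames {C,R}
pos 3: P: fault, frames {C,R,P}
pos 4: E: fault, frames {C,R,P,E}
pos 5: P: hit
pos 6: W: fault, evict C, frames {R,P,E,W}
pos 7: X: fault, evict R, frames {P,E,W,X}
At position 7, page R is evicted.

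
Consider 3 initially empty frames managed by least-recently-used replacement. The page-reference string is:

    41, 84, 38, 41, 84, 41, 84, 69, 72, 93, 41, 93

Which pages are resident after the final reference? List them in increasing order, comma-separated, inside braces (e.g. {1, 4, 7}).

{41, 72, 93}

41 -> miss, frames (41)
84 -> miss, frames (41 84)
38 -> miss, frames (41 84 38)
41 -> hit
84 -> hit
41 -> hit
84 -> hit
69 -> miss, evict 38, frames (41 84 69)
72 -> miss, evict 41, frames (84 69 72)
93 -> miss, evict 84, frames (69 72 93)
41 -> miss, evict 69, frames (72 93 41)
93 -> hit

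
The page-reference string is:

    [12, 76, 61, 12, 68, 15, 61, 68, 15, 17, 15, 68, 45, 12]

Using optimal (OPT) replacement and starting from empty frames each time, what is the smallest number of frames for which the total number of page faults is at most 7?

4

f=1: 14 faults
f=2: 10 faults
f=3: 8 faults
f=4: 7 faults
f=5: 7 faults
f=6: 7 faults
f=7: 7 faults
Smallest f with faults ≤ 7 is 4.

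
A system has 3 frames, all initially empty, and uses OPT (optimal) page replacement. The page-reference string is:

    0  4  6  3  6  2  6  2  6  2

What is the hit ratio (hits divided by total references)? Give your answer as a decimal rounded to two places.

0: miss, frames (0)
4: miss, frames (0 4)
6: miss, frames (0 4 6)
3: miss, evict 4, frames (0 6 3)
6: hit
2: miss, evict 3, frames (0 6 2)
6: hit
2: hit
6: hit
2: hit
Hits: 5 of 10 references → 5/10 = 0.5000.

0.50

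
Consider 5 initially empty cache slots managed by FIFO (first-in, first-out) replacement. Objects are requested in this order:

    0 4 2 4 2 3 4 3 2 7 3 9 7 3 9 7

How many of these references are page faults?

6

0: miss, frames (0)
4: miss, frames (0 4)
2: miss, frames (0 4 2)
4: hit
2: hit
3: miss, frames (0 4 2 3)
4: hit
3: hit
2: hit
7: miss, frames (0 4 2 3 7)
3: hit
9: miss, evict 0, frames (4 2 3 7 9)
7: hit
3: hit
9: hit
7: hit
Page faults: 6.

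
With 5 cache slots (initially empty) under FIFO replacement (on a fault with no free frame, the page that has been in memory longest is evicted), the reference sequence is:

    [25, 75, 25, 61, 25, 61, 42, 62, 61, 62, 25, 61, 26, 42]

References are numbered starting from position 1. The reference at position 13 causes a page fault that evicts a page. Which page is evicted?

25

pos 1: 25 -> fault, frames [25]
pos 2: 75 -> fault, frames [25, 75]
pos 3: 25 -> hit
pos 4: 61 -> fault, frames [25, 75, 61]
pos 5: 25 -> hit
pos 6: 61 -> hit
pos 7: 42 -> fault, frames [25, 75, 61, 42]
pos 8: 62 -> fault, frames [25, 75, 61, 42, 62]
pos 9: 61 -> hit
pos 10: 62 -> hit
pos 11: 25 -> hit
pos 12: 61 -> hit
pos 13: 26 -> fault, evict 25, frames [75, 61, 42, 62, 26]
At position 13, page 25 is evicted.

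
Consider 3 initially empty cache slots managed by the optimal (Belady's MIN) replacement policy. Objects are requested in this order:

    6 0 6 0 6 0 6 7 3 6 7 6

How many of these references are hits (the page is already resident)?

6: miss, frames [6]
0: miss, frames [6, 0]
6: hit
0: hit
6: hit
0: hit
6: hit
7: miss, frames [6, 0, 7]
3: miss, evict 0, frames [6, 7, 3]
6: hit
7: hit
6: hit
Hits: 8.

8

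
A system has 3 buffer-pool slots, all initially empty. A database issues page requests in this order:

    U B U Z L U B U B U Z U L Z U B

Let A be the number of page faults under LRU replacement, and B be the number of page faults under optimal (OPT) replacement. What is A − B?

Under LRU: F F . F F . F . . . F . F . . F → 8 faults.
Under OPT: F F . F F . . . . . F . . . . F → 6 faults.
A − B = 8 − 6 = 2.

2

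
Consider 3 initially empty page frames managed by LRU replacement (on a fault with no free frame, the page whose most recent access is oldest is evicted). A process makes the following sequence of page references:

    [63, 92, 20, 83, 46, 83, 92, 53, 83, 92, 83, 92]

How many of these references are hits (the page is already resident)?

63 → fault, frames {63}
92 → fault, frames {63,92}
20 → fault, frames {63,92,20}
83 → fault, evict 63, frames {92,20,83}
46 → fault, evict 92, frames {20,83,46}
83 → hit
92 → fault, evict 20, frames {46,83,92}
53 → fault, evict 46, frames {83,92,53}
83 → hit
92 → hit
83 → hit
92 → hit
Hits: 5.

5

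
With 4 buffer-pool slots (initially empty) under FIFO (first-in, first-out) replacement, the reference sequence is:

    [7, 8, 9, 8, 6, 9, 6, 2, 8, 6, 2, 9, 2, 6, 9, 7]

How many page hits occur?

10

7 → fault, frames [7]
8 → fault, frames [7, 8]
9 → fault, frames [7, 8, 9]
8 → hit
6 → fault, frames [7, 8, 9, 6]
9 → hit
6 → hit
2 → fault, evict 7, frames [8, 9, 6, 2]
8 → hit
6 → hit
2 → hit
9 → hit
2 → hit
6 → hit
9 → hit
7 → fault, evict 8, frames [9, 6, 2, 7]
Hits: 10.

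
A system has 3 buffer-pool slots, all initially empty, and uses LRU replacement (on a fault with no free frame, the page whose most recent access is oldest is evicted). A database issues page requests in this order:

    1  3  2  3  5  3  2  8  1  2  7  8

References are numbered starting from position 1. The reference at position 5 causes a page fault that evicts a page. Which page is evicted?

pos 1: 1 -> fault, frames [1]
pos 2: 3 -> fault, frames [1, 3]
pos 3: 2 -> fault, frames [1, 3, 2]
pos 4: 3 -> hit
pos 5: 5 -> fault, evict 1, frames [2, 3, 5]
At position 5, page 1 is evicted.

1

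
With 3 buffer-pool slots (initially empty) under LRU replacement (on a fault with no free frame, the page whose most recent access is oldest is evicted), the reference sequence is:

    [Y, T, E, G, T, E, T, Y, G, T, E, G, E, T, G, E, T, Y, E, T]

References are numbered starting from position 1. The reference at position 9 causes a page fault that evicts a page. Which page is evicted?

E

pos 1: Y -> miss, frames (Y)
pos 2: T -> miss, frames (Y T)
pos 3: E -> miss, frames (Y T E)
pos 4: G -> miss, evict Y, frames (T E G)
pos 5: T -> hit
pos 6: E -> hit
pos 7: T -> hit
pos 8: Y -> miss, evict G, frames (E T Y)
pos 9: G -> miss, evict E, frames (T Y G)
At position 9, page E is evicted.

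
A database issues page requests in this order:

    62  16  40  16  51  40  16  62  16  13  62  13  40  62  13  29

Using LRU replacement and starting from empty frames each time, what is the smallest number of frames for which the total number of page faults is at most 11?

f=1: 16 faults
f=2: 13 faults
f=3: 8 faults
f=4: 6 faults
f=5: 6 faults
f=6: 6 faults
Smallest f with faults ≤ 11 is 3.

3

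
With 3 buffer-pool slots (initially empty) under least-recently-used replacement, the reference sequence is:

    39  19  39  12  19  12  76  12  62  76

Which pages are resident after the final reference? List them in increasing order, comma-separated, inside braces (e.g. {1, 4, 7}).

{12, 62, 76}

39: fault, frames {39}
19: fault, frames {39,19}
39: hit
12: fault, frames {19,39,12}
19: hit
12: hit
76: fault, evict 39, frames {19,12,76}
12: hit
62: fault, evict 19, frames {76,12,62}
76: hit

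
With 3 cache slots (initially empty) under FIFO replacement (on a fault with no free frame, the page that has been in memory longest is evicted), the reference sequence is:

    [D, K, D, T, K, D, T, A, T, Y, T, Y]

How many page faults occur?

5

D: fault, frames {D}
K: fault, frames {D,K}
D: hit
T: fault, frames {D,K,T}
K: hit
D: hit
T: hit
A: fault, evict D, frames {K,T,A}
T: hit
Y: fault, evict K, frames {T,A,Y}
T: hit
Y: hit
Page faults: 5.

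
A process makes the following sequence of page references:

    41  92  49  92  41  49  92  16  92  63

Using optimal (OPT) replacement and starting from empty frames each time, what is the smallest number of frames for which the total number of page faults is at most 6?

f=1: 10 faults
f=2: 7 faults
f=3: 5 faults
f=4: 5 faults
f=5: 5 faults
Smallest f with faults ≤ 6 is 3.

3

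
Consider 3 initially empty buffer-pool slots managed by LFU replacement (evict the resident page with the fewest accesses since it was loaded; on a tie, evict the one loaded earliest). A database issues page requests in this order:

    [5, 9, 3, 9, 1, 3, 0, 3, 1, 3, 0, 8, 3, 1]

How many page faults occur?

9

5: fault, frames (5)
9: fault, frames (5 9)
3: fault, frames (5 9 3)
9: hit
1: fault, evict 5, frames (9 3 1)
3: hit
0: fault, evict 1, frames (9 3 0)
3: hit
1: fault, evict 0, frames (9 3 1)
3: hit
0: fault, evict 1, frames (9 3 0)
8: fault, evict 0, frames (9 3 8)
3: hit
1: fault, evict 8, frames (9 3 1)
Page faults: 9.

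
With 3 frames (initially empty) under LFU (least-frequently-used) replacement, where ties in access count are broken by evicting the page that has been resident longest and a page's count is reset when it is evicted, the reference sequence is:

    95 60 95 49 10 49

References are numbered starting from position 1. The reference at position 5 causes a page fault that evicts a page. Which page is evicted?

60

pos 1: 95: fault, frames [95]
pos 2: 60: fault, frames [95, 60]
pos 3: 95: hit
pos 4: 49: fault, frames [95, 60, 49]
pos 5: 10: fault, evict 60, frames [95, 49, 10]
At position 5, page 60 is evicted.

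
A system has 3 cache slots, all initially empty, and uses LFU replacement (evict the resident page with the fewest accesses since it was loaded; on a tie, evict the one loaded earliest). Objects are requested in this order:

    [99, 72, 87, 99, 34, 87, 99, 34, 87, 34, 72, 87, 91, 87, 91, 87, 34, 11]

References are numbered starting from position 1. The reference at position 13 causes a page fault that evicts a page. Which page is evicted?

72

pos 1: 99: miss, frames (99)
pos 2: 72: miss, frames (99 72)
pos 3: 87: miss, frames (99 72 87)
pos 4: 99: hit
pos 5: 34: miss, evict 72, frames (99 87 34)
pos 6: 87: hit
pos 7: 99: hit
pos 8: 34: hit
pos 9: 87: hit
pos 10: 34: hit
pos 11: 72: miss, evict 99, frames (87 34 72)
pos 12: 87: hit
pos 13: 91: miss, evict 72, frames (87 34 91)
At position 13, page 72 is evicted.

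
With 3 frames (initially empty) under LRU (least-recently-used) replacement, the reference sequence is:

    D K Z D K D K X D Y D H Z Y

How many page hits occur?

D -> fault, frames (D)
K -> fault, frames (D K)
Z -> fault, frames (D K Z)
D -> hit
K -> hit
D -> hit
K -> hit
X -> fault, evict Z, frames (D K X)
D -> hit
Y -> fault, evict K, frames (X D Y)
D -> hit
H -> fault, evict X, frames (Y D H)
Z -> fault, evict Y, frames (D H Z)
Y -> fault, evict D, frames (H Z Y)
Hits: 6.

6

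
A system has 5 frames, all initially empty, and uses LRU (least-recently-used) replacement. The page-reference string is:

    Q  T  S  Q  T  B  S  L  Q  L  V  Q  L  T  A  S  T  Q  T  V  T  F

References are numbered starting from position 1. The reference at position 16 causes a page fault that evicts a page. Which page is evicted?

pos 1: Q: fault, frames [Q]
pos 2: T: fault, frames [Q, T]
pos 3: S: fault, frames [Q, T, S]
pos 4: Q: hit
pos 5: T: hit
pos 6: B: fault, frames [S, Q, T, B]
pos 7: S: hit
pos 8: L: fault, frames [Q, T, B, S, L]
pos 9: Q: hit
pos 10: L: hit
pos 11: V: fault, evict T, frames [B, S, Q, L, V]
pos 12: Q: hit
pos 13: L: hit
pos 14: T: fault, evict B, frames [S, V, Q, L, T]
pos 15: A: fault, evict S, frames [V, Q, L, T, A]
pos 16: S: fault, evict V, frames [Q, L, T, A, S]
At position 16, page V is evicted.

V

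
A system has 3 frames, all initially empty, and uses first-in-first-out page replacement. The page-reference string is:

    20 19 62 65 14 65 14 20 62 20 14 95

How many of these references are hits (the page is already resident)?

4

20 → fault, frames (20)
19 → fault, frames (20 19)
62 → fault, frames (20 19 62)
65 → fault, evict 20, frames (19 62 65)
14 → fault, evict 19, frames (62 65 14)
65 → hit
14 → hit
20 → fault, evict 62, frames (65 14 20)
62 → fault, evict 65, frames (14 20 62)
20 → hit
14 → hit
95 → fault, evict 14, frames (20 62 95)
Hits: 4.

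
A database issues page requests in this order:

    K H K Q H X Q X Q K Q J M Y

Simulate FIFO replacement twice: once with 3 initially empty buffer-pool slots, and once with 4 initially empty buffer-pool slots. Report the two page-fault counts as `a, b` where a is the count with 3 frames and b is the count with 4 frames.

8, 7

3 frames: F F . F . F . . . F . F F F → 8 faults.
4 frames: F F . F . F . . . . . F F F → 7 faults.
7 < 8: adding a frame reduced faults, as is typical.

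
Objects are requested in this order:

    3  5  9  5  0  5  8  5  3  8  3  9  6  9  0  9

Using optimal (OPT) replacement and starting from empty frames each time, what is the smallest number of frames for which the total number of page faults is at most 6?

5

f=1: 16 faults
f=2: 9 faults
f=3: 8 faults
f=4: 7 faults
f=5: 6 faults
f=6: 6 faults
Smallest f with faults ≤ 6 is 5.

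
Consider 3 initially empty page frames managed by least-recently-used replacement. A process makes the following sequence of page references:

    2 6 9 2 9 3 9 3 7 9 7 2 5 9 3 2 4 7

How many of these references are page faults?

12

2: fault, frames [2]
6: fault, frames [2, 6]
9: fault, frames [2, 6, 9]
2: hit
9: hit
3: fault, evict 6, frames [2, 9, 3]
9: hit
3: hit
7: fault, evict 2, frames [9, 3, 7]
9: hit
7: hit
2: fault, evict 3, frames [9, 7, 2]
5: fault, evict 9, frames [7, 2, 5]
9: fault, evict 7, frames [2, 5, 9]
3: fault, evict 2, frames [5, 9, 3]
2: fault, evict 5, frames [9, 3, 2]
4: fault, evict 9, frames [3, 2, 4]
7: fault, evict 3, frames [2, 4, 7]
Page faults: 12.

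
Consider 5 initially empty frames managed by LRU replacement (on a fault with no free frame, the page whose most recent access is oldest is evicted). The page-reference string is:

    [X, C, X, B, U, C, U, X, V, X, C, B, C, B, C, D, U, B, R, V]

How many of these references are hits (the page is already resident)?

X -> fault, frames (X)
C -> fault, frames (X C)
X -> hit
B -> fault, frames (C X B)
U -> fault, frames (C X B U)
C -> hit
U -> hit
X -> hit
V -> fault, frames (B C U X V)
X -> hit
C -> hit
B -> hit
C -> hit
B -> hit
C -> hit
D -> fault, evict U, frames (V X B C D)
U -> fault, evict V, frames (X B C D U)
B -> hit
R -> fault, evict X, frames (C D U B R)
V -> fault, evict C, frames (D U B R V)
Hits: 11.

11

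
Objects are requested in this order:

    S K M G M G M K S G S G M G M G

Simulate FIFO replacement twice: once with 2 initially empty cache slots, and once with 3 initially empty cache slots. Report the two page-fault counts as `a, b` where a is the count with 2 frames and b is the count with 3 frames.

2 frames: F F F F . . . F F F . . F . . . → 8 faults.
3 frames: F F F F . . . . F . . . . . . . → 5 faults.
5 < 8: adding a frame reduced faults, as is typical.

8, 5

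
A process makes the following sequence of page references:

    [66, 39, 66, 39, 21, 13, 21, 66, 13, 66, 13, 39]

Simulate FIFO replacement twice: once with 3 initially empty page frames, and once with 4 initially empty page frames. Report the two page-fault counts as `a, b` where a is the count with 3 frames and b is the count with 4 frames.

6, 4

3 frames: F F . . F F . F . . . F → 6 faults.
4 frames: F F . . F F . . . . . . → 4 faults.
4 < 6: adding a frame reduced faults, as is typical.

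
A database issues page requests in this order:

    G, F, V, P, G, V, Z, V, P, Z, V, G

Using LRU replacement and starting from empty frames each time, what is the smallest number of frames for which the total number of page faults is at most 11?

2

f=1: 12 faults
f=2: 11 faults
f=3: 8 faults
f=4: 5 faults
f=5: 5 faults
Smallest f with faults ≤ 11 is 2.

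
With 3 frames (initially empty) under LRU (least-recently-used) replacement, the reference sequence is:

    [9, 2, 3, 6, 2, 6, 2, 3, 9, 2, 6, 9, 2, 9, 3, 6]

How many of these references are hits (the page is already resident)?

9 → fault, frames [9]
2 → fault, frames [9, 2]
3 → fault, frames [9, 2, 3]
6 → fault, evict 9, frames [2, 3, 6]
2 → hit
6 → hit
2 → hit
3 → hit
9 → fault, evict 6, frames [2, 3, 9]
2 → hit
6 → fault, evict 3, frames [9, 2, 6]
9 → hit
2 → hit
9 → hit
3 → fault, evict 6, frames [2, 9, 3]
6 → fault, evict 2, frames [9, 3, 6]
Hits: 8.

8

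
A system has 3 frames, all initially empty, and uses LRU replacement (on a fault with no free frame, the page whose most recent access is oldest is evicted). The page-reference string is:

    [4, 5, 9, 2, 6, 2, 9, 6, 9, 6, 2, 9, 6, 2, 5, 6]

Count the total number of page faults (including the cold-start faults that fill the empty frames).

6

4 → fault, frames {4}
5 → fault, frames {4,5}
9 → fault, frames {4,5,9}
2 → fault, evict 4, frames {5,9,2}
6 → fault, evict 5, frames {9,2,6}
2 → hit
9 → hit
6 → hit
9 → hit
6 → hit
2 → hit
9 → hit
6 → hit
2 → hit
5 → fault, evict 9, frames {6,2,5}
6 → hit
Page faults: 6.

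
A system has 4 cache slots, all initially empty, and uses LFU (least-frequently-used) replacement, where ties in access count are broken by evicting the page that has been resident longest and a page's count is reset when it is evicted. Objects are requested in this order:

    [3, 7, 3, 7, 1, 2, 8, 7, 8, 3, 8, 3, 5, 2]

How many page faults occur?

3 → fault, frames {3}
7 → fault, frames {3,7}
3 → hit
7 → hit
1 → fault, frames {3,7,1}
2 → fault, frames {3,7,1,2}
8 → fault, evict 1, frames {3,7,2,8}
7 → hit
8 → hit
3 → hit
8 → hit
3 → hit
5 → fault, evict 2, frames {3,7,8,5}
2 → fault, evict 5, frames {3,7,8,2}
Page faults: 7.

7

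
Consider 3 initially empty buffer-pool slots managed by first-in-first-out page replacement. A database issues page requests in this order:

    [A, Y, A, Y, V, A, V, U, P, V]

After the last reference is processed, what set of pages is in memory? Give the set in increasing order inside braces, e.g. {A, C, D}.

{P, U, V}

A -> fault, frames {A}
Y -> fault, frames {A,Y}
A -> hit
Y -> hit
V -> fault, frames {A,Y,V}
A -> hit
V -> hit
U -> fault, evict A, frames {Y,V,U}
P -> fault, evict Y, frames {V,U,P}
V -> hit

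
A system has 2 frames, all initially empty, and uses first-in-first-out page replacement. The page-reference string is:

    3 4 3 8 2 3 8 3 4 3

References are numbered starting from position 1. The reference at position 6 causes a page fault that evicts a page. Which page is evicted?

pos 1: 3: miss, frames [3]
pos 2: 4: miss, frames [3, 4]
pos 3: 3: hit
pos 4: 8: miss, evict 3, frames [4, 8]
pos 5: 2: miss, evict 4, frames [8, 2]
pos 6: 3: miss, evict 8, frames [2, 3]
At position 6, page 8 is evicted.

8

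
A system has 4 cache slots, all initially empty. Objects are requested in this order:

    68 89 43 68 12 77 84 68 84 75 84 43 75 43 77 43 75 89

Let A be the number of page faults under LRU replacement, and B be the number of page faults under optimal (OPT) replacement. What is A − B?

Under LRU: F F F . F F F . . F . F . . F . . F → 10 faults.
Under OPT: F F F . F F F . . F . . . . . . . F → 8 faults.
A − B = 10 − 8 = 2.

2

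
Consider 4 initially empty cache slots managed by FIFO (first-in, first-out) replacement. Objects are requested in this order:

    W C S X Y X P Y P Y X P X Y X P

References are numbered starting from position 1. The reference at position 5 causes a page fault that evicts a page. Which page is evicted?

W

pos 1: W → fault, frames {W}
pos 2: C → fault, frames {W,C}
pos 3: S → fault, frames {W,C,S}
pos 4: X → fault, frames {W,C,S,X}
pos 5: Y → fault, evict W, frames {C,S,X,Y}
At position 5, page W is evicted.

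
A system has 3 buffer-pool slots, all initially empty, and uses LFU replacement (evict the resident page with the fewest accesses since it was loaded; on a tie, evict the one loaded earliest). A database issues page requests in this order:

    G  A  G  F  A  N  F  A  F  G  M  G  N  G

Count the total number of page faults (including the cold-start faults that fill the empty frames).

G → fault, frames {G}
A → fault, frames {G,A}
G → hit
F → fault, frames {G,A,F}
A → hit
N → fault, evict F, frames {G,A,N}
F → fault, evict N, frames {G,A,F}
A → hit
F → hit
G → hit
M → fault, evict F, frames {G,A,M}
G → hit
N → fault, evict M, frames {G,A,N}
G → hit
Page faults: 7.

7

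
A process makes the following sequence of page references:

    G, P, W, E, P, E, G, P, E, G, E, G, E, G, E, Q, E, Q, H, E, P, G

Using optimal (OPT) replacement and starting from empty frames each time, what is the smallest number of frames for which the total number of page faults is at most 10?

2

f=1: 22 faults
f=2: 10 faults
f=3: 7 faults
f=4: 6 faults
f=5: 6 faults
f=6: 6 faults
Smallest f with faults ≤ 10 is 2.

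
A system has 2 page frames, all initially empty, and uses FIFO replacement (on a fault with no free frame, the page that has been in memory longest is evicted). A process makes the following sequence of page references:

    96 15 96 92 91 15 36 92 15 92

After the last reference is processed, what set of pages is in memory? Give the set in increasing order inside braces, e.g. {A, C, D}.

96 → fault, frames [96]
15 → fault, frames [96, 15]
96 → hit
92 → fault, evict 96, frames [15, 92]
91 → fault, evict 15, frames [92, 91]
15 → fault, evict 92, frames [91, 15]
36 → fault, evict 91, frames [15, 36]
92 → fault, evict 15, frames [36, 92]
15 → fault, evict 36, frames [92, 15]
92 → hit

{15, 92}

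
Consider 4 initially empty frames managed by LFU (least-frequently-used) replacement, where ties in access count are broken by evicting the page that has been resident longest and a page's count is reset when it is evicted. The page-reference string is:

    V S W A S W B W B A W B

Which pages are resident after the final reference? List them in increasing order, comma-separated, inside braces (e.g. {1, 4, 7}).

{A, B, S, W}

V -> miss, frames (V)
S -> miss, frames (V S)
W -> miss, frames (V S W)
A -> miss, frames (V S W A)
S -> hit
W -> hit
B -> miss, evict V, frames (S W A B)
W -> hit
B -> hit
A -> hit
W -> hit
B -> hit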